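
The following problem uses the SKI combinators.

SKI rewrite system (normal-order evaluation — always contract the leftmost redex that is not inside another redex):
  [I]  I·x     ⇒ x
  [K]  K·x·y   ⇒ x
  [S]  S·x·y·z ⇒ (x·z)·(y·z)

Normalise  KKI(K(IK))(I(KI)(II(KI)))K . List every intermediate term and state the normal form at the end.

Answer: normal form = K  (in 4 steps)

Reduction:
  start: KKI(K(IK))(I(KI)(II(KI)))K
  step 1: K(K(IK))(I(KI)(II(KI)))K
  step 2: K(IK)K
  step 3: IK
  step 4: K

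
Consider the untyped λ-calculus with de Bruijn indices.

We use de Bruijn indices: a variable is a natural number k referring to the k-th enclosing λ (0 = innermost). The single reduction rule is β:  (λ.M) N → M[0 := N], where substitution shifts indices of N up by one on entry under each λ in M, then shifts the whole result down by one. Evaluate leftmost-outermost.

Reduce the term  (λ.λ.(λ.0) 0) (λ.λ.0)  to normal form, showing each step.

Answer: normal form = λ.0  (in 2 steps)

Reduction:
  start: (λ.λ.(λ.0) 0) (λ.λ.0)
  [1] λ.(λ.0) 0
  [2] λ.0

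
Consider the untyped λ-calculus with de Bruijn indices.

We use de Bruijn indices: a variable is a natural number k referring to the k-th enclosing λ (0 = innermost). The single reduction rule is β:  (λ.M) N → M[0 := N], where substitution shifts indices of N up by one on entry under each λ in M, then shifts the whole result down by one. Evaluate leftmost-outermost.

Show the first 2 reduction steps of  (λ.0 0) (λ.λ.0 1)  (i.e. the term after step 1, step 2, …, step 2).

Answer: after 2 steps: λ.0 (λ.λ.0 1)

Derivation:
  start: (λ.0 0) (λ.λ.0 1)
  step 1: (λ.λ.0 1) (λ.λ.0 1)
  step 2: λ.0 (λ.λ.0 1)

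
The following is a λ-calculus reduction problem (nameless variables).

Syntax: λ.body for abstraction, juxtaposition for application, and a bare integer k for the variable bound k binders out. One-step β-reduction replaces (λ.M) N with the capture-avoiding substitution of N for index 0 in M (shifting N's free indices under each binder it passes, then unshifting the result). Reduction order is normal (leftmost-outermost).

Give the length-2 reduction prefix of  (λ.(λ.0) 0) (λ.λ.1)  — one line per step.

Answer: after 2 steps: λ.λ.1

Working:
  start: (λ.(λ.0) 0) (λ.λ.1)
  →1  (λ.0) (λ.λ.1)
  →2  λ.λ.1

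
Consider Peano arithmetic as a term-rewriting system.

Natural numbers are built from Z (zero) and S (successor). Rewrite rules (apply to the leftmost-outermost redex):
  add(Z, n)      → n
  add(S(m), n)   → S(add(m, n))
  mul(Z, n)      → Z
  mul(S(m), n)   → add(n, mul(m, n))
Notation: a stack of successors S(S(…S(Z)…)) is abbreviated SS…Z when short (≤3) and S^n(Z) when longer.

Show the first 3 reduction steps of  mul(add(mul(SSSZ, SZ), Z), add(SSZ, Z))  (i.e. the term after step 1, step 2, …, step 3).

Answer: after 3 steps: mul(S(add(add(Z, mul(SSZ, SZ)), Z)), add(SSZ, Z))

Derivation:
  start: mul(add(mul(SSSZ, SZ), Z), add(SSZ, Z))
  [1] mul(add(add(SZ, mul(SSZ, SZ)), Z), add(SSZ, Z))
  [2] mul(add(S(add(Z, mul(SSZ, SZ))), Z), add(SSZ, Z))
  [3] mul(S(add(add(Z, mul(SSZ, SZ)), Z)), add(SSZ, Z))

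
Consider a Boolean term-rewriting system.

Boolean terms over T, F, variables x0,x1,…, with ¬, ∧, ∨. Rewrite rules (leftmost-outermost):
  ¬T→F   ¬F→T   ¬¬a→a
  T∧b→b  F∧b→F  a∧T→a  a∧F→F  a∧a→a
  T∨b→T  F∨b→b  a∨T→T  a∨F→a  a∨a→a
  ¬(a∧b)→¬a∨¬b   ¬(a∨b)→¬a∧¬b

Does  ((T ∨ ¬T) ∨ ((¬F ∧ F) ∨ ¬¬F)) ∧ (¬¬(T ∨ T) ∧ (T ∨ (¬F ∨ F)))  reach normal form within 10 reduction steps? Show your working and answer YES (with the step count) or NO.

  start: ((T ∨ ¬T) ∨ ((¬F ∧ F) ∨ ¬¬F)) ∧ (¬¬(T ∨ T) ∧ (T ∨ (¬F ∨ F)))
  [1] (T ∨ ((¬F ∧ F) ∨ ¬¬F)) ∧ (¬¬(T ∨ T) ∧ (T ∨ (¬F ∨ F)))
  [2] T ∧ (¬¬(T ∨ T) ∧ (T ∨ (¬F ∨ F)))
  [3] ¬¬(T ∨ T) ∧ (T ∨ (¬F ∨ F))
  [4] (T ∨ T) ∧ (T ∨ (¬F ∨ F))
  [5] T ∧ (T ∨ (¬F ∨ F))
  [6] T ∨ (¬F ∨ F)
  [7] T

Answer: YES — reaches normal form T in 7 ≤ 10 steps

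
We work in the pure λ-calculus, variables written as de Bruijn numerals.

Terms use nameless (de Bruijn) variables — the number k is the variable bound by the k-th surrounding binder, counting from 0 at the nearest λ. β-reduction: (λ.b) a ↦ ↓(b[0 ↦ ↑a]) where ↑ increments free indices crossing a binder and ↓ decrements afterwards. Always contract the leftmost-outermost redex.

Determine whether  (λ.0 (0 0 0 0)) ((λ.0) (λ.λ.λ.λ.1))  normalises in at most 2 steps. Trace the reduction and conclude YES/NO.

Answer: NO — after 2 steps the term is (λ.λ.λ.λ.1) ((λ.0) (λ.λ.λ.λ.1) ((λ.0) (λ.λ.λ.λ.1)) ((λ.0) (λ.λ.λ.λ.1)) ((λ.0) (λ.λ.λ.λ.1))), not yet normal

Reduction:
  start: (λ.0 (0 0 0 0)) ((λ.0) (λ.λ.λ.λ.1))
  [1] (λ.0) (λ.λ.λ.λ.1) ((λ.0) (λ.λ.λ.λ.1) ((λ.0) (λ.λ.λ.λ.1)) ((λ.0) (λ.λ.λ.λ.1)) ((λ.0) (λ.λ.λ.λ.1)))
  [2] (λ.λ.λ.λ.1) ((λ.0) (λ.λ.λ.λ.1) ((λ.0) (λ.λ.λ.λ.1)) ((λ.0) (λ.λ.λ.λ.1)) ((λ.0) (λ.λ.λ.λ.1)))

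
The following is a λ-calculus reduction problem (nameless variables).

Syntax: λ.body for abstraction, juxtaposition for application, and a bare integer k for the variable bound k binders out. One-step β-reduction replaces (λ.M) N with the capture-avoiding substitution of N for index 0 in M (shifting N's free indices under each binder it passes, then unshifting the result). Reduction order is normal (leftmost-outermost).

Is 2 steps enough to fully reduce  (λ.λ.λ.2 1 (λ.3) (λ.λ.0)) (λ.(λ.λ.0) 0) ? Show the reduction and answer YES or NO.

Answer: NO — after 2 steps the term is λ.λ.(λ.λ.0) 1 (λ.λ.(λ.λ.0) 0) (λ.λ.0), not yet normal

Reduction:
  start: (λ.λ.λ.2 1 (λ.3) (λ.λ.0)) (λ.(λ.λ.0) 0)
  →1  λ.λ.(λ.(λ.λ.0) 0) 1 (λ.λ.(λ.λ.0) 0) (λ.λ.0)
  →2  λ.λ.(λ.λ.0) 1 (λ.λ.(λ.λ.0) 0) (λ.λ.0)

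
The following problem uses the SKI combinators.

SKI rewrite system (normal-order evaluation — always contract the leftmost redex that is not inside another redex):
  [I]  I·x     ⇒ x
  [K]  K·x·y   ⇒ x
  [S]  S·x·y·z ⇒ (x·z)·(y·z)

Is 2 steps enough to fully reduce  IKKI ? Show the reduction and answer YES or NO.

  start: IKKI
  [1] KKI
  [2] K

Answer: YES — reaches normal form K in 2 ≤ 2 steps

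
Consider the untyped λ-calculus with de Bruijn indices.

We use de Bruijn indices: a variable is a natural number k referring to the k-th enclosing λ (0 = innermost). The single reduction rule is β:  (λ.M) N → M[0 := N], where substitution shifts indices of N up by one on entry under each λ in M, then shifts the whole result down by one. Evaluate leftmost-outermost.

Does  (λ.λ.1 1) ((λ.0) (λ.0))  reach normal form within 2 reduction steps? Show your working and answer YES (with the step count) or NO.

Answer: NO — after 2 steps the term is λ.(λ.0) ((λ.0) (λ.0)), not yet normal

Working:
  start: (λ.λ.1 1) ((λ.0) (λ.0))
  →1  λ.(λ.0) (λ.0) ((λ.0) (λ.0))
  →2  λ.(λ.0) ((λ.0) (λ.0))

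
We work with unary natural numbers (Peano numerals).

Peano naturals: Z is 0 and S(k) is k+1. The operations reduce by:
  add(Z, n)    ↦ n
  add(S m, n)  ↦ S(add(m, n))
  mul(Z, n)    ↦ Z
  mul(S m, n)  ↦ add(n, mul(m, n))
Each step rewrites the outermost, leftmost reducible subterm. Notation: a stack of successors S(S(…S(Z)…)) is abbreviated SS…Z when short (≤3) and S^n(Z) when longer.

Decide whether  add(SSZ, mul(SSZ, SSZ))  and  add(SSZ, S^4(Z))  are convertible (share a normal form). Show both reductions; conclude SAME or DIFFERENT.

Answer: SAME — A ⇓ S^6(Z), B ⇓ S^6(Z)

Derivation:
Term A:
  start: add(SSZ, mul(SSZ, SSZ))
  →1  S(add(SZ, mul(SSZ, SSZ)))
  →2  S(S(add(Z, mul(SSZ, SSZ))))
  →3  S(S(mul(SSZ, SSZ)))
  →4  S(S(add(SSZ, mul(SZ, SSZ))))
  →5  S(S(S(add(SZ, mul(SZ, SSZ)))))
  →6  S(S(S(S(add(Z, mul(SZ, SSZ))))))
  →7  S(S(S(S(mul(SZ, SSZ)))))
  →8  S(S(S(S(add(SSZ, mul(Z, SSZ))))))
  →9  S(S(S(S(S(add(SZ, mul(Z, SSZ)))))))
  →10  S(S(S(S(S(S(add(Z, mul(Z, SSZ))))))))
  →11  S(S(S(S(S(S(mul(Z, SSZ)))))))
  →12  S^6(Z)

Term B:
  start: add(SSZ, S^4(Z))
  →1  S(add(SZ, S^4(Z)))
  →2  S(S(add(Z, S^4(Z))))
  →3  S^6(Z)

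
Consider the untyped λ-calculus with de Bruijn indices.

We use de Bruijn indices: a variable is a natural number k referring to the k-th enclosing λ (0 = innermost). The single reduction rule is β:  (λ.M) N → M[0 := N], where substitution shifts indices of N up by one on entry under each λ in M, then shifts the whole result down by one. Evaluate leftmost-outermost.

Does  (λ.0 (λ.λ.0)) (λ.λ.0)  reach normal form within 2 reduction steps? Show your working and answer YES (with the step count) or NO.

  start: (λ.0 (λ.λ.0)) (λ.λ.0)
  →1  (λ.λ.0) (λ.λ.0)
  →2  λ.0

Answer: YES — reaches normal form λ.0 in 2 ≤ 2 steps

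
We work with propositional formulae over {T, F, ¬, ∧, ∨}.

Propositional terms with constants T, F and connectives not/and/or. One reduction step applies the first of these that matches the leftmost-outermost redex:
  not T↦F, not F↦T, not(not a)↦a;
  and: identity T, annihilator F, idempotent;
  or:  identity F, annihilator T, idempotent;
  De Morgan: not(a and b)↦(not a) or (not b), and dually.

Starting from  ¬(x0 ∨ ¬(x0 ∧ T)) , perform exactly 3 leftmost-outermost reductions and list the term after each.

Answer: after 3 steps: ¬x0 ∧ x0

Working:
  start: ¬(x0 ∨ ¬(x0 ∧ T))
  [1] ¬x0 ∧ ¬¬(x0 ∧ T)
  [2] ¬x0 ∧ (x0 ∧ T)
  [3] ¬x0 ∧ x0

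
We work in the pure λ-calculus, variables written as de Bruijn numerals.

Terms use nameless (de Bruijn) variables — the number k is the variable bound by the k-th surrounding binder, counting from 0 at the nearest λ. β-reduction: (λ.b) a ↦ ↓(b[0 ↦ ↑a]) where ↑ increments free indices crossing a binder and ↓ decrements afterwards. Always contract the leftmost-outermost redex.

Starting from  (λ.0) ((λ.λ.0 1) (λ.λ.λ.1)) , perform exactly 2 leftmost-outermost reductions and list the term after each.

Answer: after 2 steps: λ.0 (λ.λ.λ.1)

Working:
  start: (λ.0) ((λ.λ.0 1) (λ.λ.λ.1))
  [1] (λ.λ.0 1) (λ.λ.λ.1)
  [2] λ.0 (λ.λ.λ.1)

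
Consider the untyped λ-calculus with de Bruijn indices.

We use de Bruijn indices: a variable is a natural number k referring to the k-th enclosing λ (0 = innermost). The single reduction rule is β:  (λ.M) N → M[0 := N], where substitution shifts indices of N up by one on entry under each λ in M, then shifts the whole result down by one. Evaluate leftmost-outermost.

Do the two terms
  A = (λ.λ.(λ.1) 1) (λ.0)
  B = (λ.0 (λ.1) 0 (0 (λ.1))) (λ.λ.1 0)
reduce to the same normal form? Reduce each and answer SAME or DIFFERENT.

Answer: DIFFERENT — A ⇓ λ.0, B ⇓ λ.λ.λ.1 0

Working:
Term A:
  start: (λ.λ.(λ.1) 1) (λ.0)
  →1  λ.(λ.1) (λ.0)
  →2  λ.0

Term B:
  start: (λ.0 (λ.1) 0 (0 (λ.1))) (λ.λ.1 0)
  →1  (λ.λ.1 0) (λ.λ.λ.1 0) (λ.λ.1 0) ((λ.λ.1 0) (λ.λ.λ.1 0))
  →2  (λ.(λ.λ.λ.1 0) 0) (λ.λ.1 0) ((λ.λ.1 0) (λ.λ.λ.1 0))
  →3  (λ.λ.λ.1 0) (λ.λ.1 0) ((λ.λ.1 0) (λ.λ.λ.1 0))
  →4  (λ.λ.1 0) ((λ.λ.1 0) (λ.λ.λ.1 0))
  →5  λ.(λ.λ.1 0) (λ.λ.λ.1 0) 0
  →6  λ.(λ.(λ.λ.λ.1 0) 0) 0
  →7  λ.(λ.λ.λ.1 0) 0
  →8  λ.λ.λ.1 0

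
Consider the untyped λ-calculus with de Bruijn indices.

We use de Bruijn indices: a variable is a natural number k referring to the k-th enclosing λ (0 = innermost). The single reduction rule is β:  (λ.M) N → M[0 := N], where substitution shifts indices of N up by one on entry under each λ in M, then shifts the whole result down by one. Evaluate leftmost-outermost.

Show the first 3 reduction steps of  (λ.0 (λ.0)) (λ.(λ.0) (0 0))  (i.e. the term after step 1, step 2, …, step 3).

  start: (λ.0 (λ.0)) (λ.(λ.0) (0 0))
  →1  (λ.(λ.0) (0 0)) (λ.0)
  →2  (λ.0) ((λ.0) (λ.0))
  →3  (λ.0) (λ.0)

Answer: after 3 steps: (λ.0) (λ.0)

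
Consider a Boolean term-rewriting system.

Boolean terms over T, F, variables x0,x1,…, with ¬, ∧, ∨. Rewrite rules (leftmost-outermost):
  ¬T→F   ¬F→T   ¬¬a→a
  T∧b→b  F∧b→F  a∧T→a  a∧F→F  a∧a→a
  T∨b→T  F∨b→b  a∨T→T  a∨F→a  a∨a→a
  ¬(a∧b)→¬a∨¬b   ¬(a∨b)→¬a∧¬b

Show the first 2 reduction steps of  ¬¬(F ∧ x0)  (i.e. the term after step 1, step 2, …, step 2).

  start: ¬¬(F ∧ x0)
  [1] F ∧ x0
  [2] F

Answer: after 2 steps: F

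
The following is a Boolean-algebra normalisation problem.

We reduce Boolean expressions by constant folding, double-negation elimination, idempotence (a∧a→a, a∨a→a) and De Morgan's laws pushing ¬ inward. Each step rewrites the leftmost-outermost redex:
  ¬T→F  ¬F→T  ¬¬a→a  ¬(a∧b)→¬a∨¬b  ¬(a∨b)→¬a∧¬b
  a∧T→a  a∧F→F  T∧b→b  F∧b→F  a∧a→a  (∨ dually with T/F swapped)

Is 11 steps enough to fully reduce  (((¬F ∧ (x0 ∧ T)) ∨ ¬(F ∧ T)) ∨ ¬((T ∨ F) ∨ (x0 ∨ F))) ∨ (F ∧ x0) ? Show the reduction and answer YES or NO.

  start: (((¬F ∧ (x0 ∧ T)) ∨ ¬(F ∧ T)) ∨ ¬((T ∨ F) ∨ (x0 ∨ F))) ∨ (F ∧ x0)
  →1  (((T ∧ (x0 ∧ T)) ∨ ¬(F ∧ T)) ∨ ¬((T ∨ F) ∨ (x0 ∨ F))) ∨ (F ∧ x0)
  →2  (((x0 ∧ T) ∨ ¬(F ∧ T)) ∨ ¬((T ∨ F) ∨ (x0 ∨ F))) ∨ (F ∧ x0)
  →3  ((x0 ∨ ¬(F ∧ T)) ∨ ¬((T ∨ F) ∨ (x0 ∨ F))) ∨ (F ∧ x0)
  →4  ((x0 ∨ (¬F ∨ ¬T)) ∨ ¬((T ∨ F) ∨ (x0 ∨ F))) ∨ (F ∧ x0)
  →5  ((x0 ∨ (T ∨ ¬T)) ∨ ¬((T ∨ F) ∨ (x0 ∨ F))) ∨ (F ∧ x0)
  →6  ((x0 ∨ T) ∨ ¬((T ∨ F) ∨ (x0 ∨ F))) ∨ (F ∧ x0)
  →7  (T ∨ ¬((T ∨ F) ∨ (x0 ∨ F))) ∨ (F ∧ x0)
  →8  T ∨ (F ∧ x0)
  →9  T

Answer: YES — reaches normal form T in 9 ≤ 11 steps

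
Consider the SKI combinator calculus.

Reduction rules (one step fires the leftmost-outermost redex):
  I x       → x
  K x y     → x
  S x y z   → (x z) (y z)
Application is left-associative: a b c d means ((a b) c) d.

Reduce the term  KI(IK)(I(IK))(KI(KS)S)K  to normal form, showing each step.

Answer: normal form = S  (in 7 steps)

Working:
  start: KI(IK)(I(IK))(KI(KS)S)K
  [1] I(I(IK))(KI(KS)S)K
  [2] I(IK)(KI(KS)S)K
  [3] IK(KI(KS)S)K
  [4] K(KI(KS)S)K
  [5] KI(KS)S
  [6] IS
  [7] S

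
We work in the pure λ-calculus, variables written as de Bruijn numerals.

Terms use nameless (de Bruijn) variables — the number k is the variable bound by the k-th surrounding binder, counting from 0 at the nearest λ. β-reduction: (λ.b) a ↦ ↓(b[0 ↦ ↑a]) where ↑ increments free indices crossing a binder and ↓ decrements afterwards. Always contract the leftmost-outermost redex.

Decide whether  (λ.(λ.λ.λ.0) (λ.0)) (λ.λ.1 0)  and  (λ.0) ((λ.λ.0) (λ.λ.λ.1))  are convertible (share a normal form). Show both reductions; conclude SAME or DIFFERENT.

Term A:
  start: (λ.(λ.λ.λ.0) (λ.0)) (λ.λ.1 0)
  step 1: (λ.λ.λ.0) (λ.0)
  step 2: λ.λ.0

Term B:
  start: (λ.0) ((λ.λ.0) (λ.λ.λ.1))
  step 1: (λ.λ.0) (λ.λ.λ.1)
  step 2: λ.0

Answer: DIFFERENT — A ⇓ λ.λ.0, B ⇓ λ.0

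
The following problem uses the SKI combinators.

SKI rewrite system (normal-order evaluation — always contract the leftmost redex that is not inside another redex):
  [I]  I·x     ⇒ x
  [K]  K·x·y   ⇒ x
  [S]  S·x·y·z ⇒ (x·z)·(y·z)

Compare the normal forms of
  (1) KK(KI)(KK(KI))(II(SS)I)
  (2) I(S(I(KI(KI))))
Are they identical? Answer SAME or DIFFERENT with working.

Term A:
  start: KK(KI)(KK(KI))(II(SS)I)
  step 1: K(KK(KI))(II(SS)I)
  step 2: KK(KI)
  step 3: K

Term B:
  start: I(S(I(KI(KI))))
  step 1: S(I(KI(KI)))
  step 2: S(KI(KI))
  step 3: SI

Answer: DIFFERENT — A ⇓ K, B ⇓ SI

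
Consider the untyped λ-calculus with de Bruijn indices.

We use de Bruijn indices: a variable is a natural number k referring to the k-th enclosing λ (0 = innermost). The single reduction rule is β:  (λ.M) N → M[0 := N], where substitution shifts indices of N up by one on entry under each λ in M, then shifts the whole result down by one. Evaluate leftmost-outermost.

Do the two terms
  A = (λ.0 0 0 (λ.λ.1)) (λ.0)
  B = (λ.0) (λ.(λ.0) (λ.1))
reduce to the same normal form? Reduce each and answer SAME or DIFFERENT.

Answer: SAME — A ⇓ λ.λ.1, B ⇓ λ.λ.1

Derivation:
Term A:
  start: (λ.0 0 0 (λ.λ.1)) (λ.0)
  step 1: (λ.0) (λ.0) (λ.0) (λ.λ.1)
  step 2: (λ.0) (λ.0) (λ.λ.1)
  step 3: (λ.0) (λ.λ.1)
  step 4: λ.λ.1

Term B:
  start: (λ.0) (λ.(λ.0) (λ.1))
  step 1: λ.(λ.0) (λ.1)
  step 2: λ.λ.1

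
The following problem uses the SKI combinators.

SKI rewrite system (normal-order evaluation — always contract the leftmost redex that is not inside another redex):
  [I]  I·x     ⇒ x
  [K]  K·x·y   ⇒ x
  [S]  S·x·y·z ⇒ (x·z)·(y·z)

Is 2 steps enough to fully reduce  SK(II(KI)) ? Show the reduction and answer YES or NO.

Answer: YES — reaches normal form SK(KI) in 2 ≤ 2 steps

Working:
  start: SK(II(KI))
  [1] SK(I(KI))
  [2] SK(KI)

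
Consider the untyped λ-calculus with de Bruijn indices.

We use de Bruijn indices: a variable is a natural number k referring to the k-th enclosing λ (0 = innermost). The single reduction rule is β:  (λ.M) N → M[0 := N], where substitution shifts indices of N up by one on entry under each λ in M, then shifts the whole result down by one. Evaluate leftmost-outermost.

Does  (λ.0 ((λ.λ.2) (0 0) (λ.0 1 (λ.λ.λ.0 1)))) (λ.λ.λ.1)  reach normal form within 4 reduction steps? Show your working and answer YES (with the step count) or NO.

Answer: YES — reaches normal form λ.λ.1 in 2 ≤ 4 steps

Reduction:
  start: (λ.0 ((λ.λ.2) (0 0) (λ.0 1 (λ.λ.λ.0 1)))) (λ.λ.λ.1)
  [1] (λ.λ.λ.1) ((λ.λ.λ.λ.λ.1) ((λ.λ.λ.1) (λ.λ.λ.1)) (λ.0 (λ.λ.λ.1) (λ.λ.λ.0 1)))
  [2] λ.λ.1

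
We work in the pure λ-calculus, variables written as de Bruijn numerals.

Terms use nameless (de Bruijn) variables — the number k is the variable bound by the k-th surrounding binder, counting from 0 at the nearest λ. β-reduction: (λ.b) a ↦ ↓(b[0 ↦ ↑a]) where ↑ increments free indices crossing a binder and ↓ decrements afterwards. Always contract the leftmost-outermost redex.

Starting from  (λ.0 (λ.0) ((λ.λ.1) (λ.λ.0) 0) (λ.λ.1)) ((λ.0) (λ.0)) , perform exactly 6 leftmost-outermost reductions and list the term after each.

Answer: after 6 steps: (λ.λ.0) (λ.λ.1)

Derivation:
  start: (λ.0 (λ.0) ((λ.λ.1) (λ.λ.0) 0) (λ.λ.1)) ((λ.0) (λ.0))
  →1  (λ.0) (λ.0) (λ.0) ((λ.λ.1) (λ.λ.0) ((λ.0) (λ.0))) (λ.λ.1)
  →2  (λ.0) (λ.0) ((λ.λ.1) (λ.λ.0) ((λ.0) (λ.0))) (λ.λ.1)
  →3  (λ.0) ((λ.λ.1) (λ.λ.0) ((λ.0) (λ.0))) (λ.λ.1)
  →4  (λ.λ.1) (λ.λ.0) ((λ.0) (λ.0)) (λ.λ.1)
  →5  (λ.λ.λ.0) ((λ.0) (λ.0)) (λ.λ.1)
  →6  (λ.λ.0) (λ.λ.1)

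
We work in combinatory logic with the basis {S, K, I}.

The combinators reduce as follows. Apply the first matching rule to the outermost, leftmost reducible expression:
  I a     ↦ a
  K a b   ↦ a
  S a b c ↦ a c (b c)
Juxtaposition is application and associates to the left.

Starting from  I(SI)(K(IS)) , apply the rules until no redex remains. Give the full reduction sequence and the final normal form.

  start: I(SI)(K(IS))
  step 1: SI(K(IS))
  step 2: SI(KS)

Answer: normal form = SI(KS)  (in 2 steps)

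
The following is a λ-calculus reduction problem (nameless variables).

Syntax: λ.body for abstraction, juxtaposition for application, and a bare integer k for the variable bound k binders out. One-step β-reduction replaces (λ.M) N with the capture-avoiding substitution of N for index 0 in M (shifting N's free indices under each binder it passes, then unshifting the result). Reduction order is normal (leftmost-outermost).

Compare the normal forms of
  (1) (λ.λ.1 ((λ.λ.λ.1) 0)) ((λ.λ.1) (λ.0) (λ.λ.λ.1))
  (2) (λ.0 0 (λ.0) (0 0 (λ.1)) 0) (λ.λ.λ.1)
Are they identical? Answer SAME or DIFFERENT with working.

Term A:
  start: (λ.λ.1 ((λ.λ.λ.1) 0)) ((λ.λ.1) (λ.0) (λ.λ.λ.1))
  step 1: λ.(λ.λ.1) (λ.0) (λ.λ.λ.1) ((λ.λ.λ.1) 0)
  step 2: λ.(λ.λ.0) (λ.λ.λ.1) ((λ.λ.λ.1) 0)
  step 3: λ.(λ.0) ((λ.λ.λ.1) 0)
  step 4: λ.(λ.λ.λ.1) 0
  step 5: λ.λ.λ.1

Term B:
  start: (λ.0 0 (λ.0) (0 0 (λ.1)) 0) (λ.λ.λ.1)
  step 1: (λ.λ.λ.1) (λ.λ.λ.1) (λ.0) ((λ.λ.λ.1) (λ.λ.λ.1) (λ.λ.λ.λ.1)) (λ.λ.λ.1)
  step 2: (λ.λ.1) (λ.0) ((λ.λ.λ.1) (λ.λ.λ.1) (λ.λ.λ.λ.1)) (λ.λ.λ.1)
  step 3: (λ.λ.0) ((λ.λ.λ.1) (λ.λ.λ.1) (λ.λ.λ.λ.1)) (λ.λ.λ.1)
  step 4: (λ.0) (λ.λ.λ.1)
  step 5: λ.λ.λ.1

Answer: SAME — A ⇓ λ.λ.λ.1, B ⇓ λ.λ.λ.1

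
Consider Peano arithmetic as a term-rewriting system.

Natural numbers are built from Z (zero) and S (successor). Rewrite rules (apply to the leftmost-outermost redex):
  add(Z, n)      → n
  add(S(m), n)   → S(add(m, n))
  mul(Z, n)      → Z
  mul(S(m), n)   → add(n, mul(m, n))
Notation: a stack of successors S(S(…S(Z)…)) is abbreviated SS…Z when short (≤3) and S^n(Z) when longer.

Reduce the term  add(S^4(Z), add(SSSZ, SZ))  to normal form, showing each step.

Answer: normal form = S^8(Z)  (in 9 steps)

Reduction:
  start: add(S^4(Z), add(SSSZ, SZ))
  →1  S(add(SSSZ, add(SSSZ, SZ)))
  →2  S(S(add(SSZ, add(SSSZ, SZ))))
  →3  S(S(S(add(SZ, add(SSSZ, SZ)))))
  →4  S(S(S(S(add(Z, add(SSSZ, SZ))))))
  →5  S(S(S(S(add(SSSZ, SZ)))))
  →6  S(S(S(S(S(add(SSZ, SZ))))))
  →7  S(S(S(S(S(S(add(SZ, SZ)))))))
  →8  S(S(S(S(S(S(S(add(Z, SZ))))))))
  →9  S^8(Z)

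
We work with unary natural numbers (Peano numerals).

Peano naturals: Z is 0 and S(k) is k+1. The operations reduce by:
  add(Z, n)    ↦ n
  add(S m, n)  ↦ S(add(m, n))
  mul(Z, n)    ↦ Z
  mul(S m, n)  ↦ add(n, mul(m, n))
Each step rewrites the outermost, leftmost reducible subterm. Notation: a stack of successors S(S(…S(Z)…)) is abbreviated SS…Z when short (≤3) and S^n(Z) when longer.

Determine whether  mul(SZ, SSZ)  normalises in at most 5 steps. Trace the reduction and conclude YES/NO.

  start: mul(SZ, SSZ)
  →1  add(SSZ, mul(Z, SSZ))
  →2  S(add(SZ, mul(Z, SSZ)))
  →3  S(S(add(Z, mul(Z, SSZ))))
  →4  S(S(mul(Z, SSZ)))
  →5  SSZ

Answer: YES — reaches normal form SSZ in 5 ≤ 5 steps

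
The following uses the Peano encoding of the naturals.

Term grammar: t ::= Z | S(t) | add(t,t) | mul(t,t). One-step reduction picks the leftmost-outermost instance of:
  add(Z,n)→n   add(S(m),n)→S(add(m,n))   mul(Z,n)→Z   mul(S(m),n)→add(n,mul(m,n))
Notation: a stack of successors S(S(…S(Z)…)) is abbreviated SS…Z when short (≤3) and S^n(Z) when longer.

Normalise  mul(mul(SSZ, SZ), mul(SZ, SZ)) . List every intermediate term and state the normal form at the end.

Answer: normal form = SSZ  (in 22 steps)

Working:
  start: mul(mul(SSZ, SZ), mul(SZ, SZ))
  →1  mul(add(SZ, mul(SZ, SZ)), mul(SZ, SZ))
  →2  mul(S(add(Z, mul(SZ, SZ))), mul(SZ, SZ))
  →3  add(mul(SZ, SZ), mul(add(Z, mul(SZ, SZ)), mul(SZ, SZ)))
  →4  add(add(SZ, mul(Z, SZ)), mul(add(Z, mul(SZ, SZ)), mul(SZ, SZ)))
  →5  add(S(add(Z, mul(Z, SZ))), mul(add(Z, mul(SZ, SZ)), mul(SZ, SZ)))
  →6  S(add(add(Z, mul(Z, SZ)), mul(add(Z, mul(SZ, SZ)), mul(SZ, SZ))))
  →7  S(add(mul(Z, SZ), mul(add(Z, mul(SZ, SZ)), mul(SZ, SZ))))
  →8  S(add(Z, mul(add(Z, mul(SZ, SZ)), mul(SZ, SZ))))
  →9  S(mul(add(Z, mul(SZ, SZ)), mul(SZ, SZ)))
  →10  S(mul(mul(SZ, SZ), mul(SZ, SZ)))
  →11  S(mul(add(SZ, mul(Z, SZ)), mul(SZ, SZ)))
  →12  S(mul(S(add(Z, mul(Z, SZ))), mul(SZ, SZ)))
  →13  S(add(mul(SZ, SZ), mul(add(Z, mul(Z, SZ)), mul(SZ, SZ))))
  →14  S(add(add(SZ, mul(Z, SZ)), mul(add(Z, mul(Z, SZ)), mul(SZ, SZ))))
  →15  S(add(S(add(Z, mul(Z, SZ))), mul(add(Z, mul(Z, SZ)), mul(SZ, SZ))))
  →16  S(S(add(add(Z, mul(Z, SZ)), mul(add(Z, mul(Z, SZ)), mul(SZ, SZ)))))
  →17  S(S(add(mul(Z, SZ), mul(add(Z, mul(Z, SZ)), mul(SZ, SZ)))))
  →18  S(S(add(Z, mul(add(Z, mul(Z, SZ)), mul(SZ, SZ)))))
  →19  S(S(mul(add(Z, mul(Z, SZ)), mul(SZ, SZ))))
  →20  S(S(mul(mul(Z, SZ), mul(SZ, SZ))))
  →21  S(S(mul(Z, mul(SZ, SZ))))
  →22  SSZ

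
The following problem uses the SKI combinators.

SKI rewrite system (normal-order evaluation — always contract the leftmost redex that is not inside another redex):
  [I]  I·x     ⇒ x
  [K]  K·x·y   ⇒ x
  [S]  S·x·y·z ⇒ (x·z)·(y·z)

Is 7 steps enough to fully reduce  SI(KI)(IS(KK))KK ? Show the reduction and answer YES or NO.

  start: SI(KI)(IS(KK))KK
  step 1: I(IS(KK))(KI(IS(KK)))KK
  step 2: IS(KK)(KI(IS(KK)))KK
  step 3: S(KK)(KI(IS(KK)))KK
  step 4: KKK(KI(IS(KK))K)K
  step 5: K(KI(IS(KK))K)K
  step 6: KI(IS(KK))K
  step 7: IK

Answer: NO — after 7 steps the term is IK, not yet normal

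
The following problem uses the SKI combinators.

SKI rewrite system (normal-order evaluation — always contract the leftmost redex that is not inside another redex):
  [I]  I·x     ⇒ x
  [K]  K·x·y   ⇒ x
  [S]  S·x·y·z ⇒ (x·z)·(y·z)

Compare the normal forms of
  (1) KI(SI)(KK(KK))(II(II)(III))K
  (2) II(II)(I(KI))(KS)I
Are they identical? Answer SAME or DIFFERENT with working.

Answer: SAME — A ⇓ I, B ⇓ I

Working:
Term A:
  start: KI(SI)(KK(KK))(II(II)(III))K
  step 1: I(KK(KK))(II(II)(III))K
  step 2: KK(KK)(II(II)(III))K
  step 3: K(II(II)(III))K
  step 4: II(II)(III)
  step 5: I(II)(III)
  step 6: II(III)
  step 7: I(III)
  step 8: III
  step 9: II
  step 10: I

Term B:
  start: II(II)(I(KI))(KS)I
  step 1: I(II)(I(KI))(KS)I
  step 2: II(I(KI))(KS)I
  step 3: I(I(KI))(KS)I
  step 4: I(KI)(KS)I
  step 5: KI(KS)I
  step 6: II
  step 7: I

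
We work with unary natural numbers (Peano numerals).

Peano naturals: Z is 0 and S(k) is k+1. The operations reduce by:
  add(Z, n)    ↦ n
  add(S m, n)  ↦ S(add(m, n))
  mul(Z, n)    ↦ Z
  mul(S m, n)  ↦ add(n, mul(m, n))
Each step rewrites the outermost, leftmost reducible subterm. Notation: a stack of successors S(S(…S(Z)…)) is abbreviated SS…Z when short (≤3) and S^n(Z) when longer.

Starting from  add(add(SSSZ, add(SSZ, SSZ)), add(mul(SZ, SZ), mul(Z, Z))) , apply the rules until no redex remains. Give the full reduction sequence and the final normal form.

  start: add(add(SSSZ, add(SSZ, SSZ)), add(mul(SZ, SZ), mul(Z, Z)))
  →1  add(S(add(SSZ, add(SSZ, SSZ))), add(mul(SZ, SZ), mul(Z, Z)))
  →2  S(add(add(SSZ, add(SSZ, SSZ)), add(mul(SZ, SZ), mul(Z, Z))))
  →3  S(add(S(add(SZ, add(SSZ, SSZ))), add(mul(SZ, SZ), mul(Z, Z))))
  →4  S(S(add(add(SZ, add(SSZ, SSZ)), add(mul(SZ, SZ), mul(Z, Z)))))
  →5  S(S(add(S(add(Z, add(SSZ, SSZ))), add(mul(SZ, SZ), mul(Z, Z)))))
  →6  S(S(S(add(add(Z, add(SSZ, SSZ)), add(mul(SZ, SZ), mul(Z, Z))))))
  →7  S(S(S(add(add(SSZ, SSZ), add(mul(SZ, SZ), mul(Z, Z))))))
  →8  S(S(S(add(S(add(SZ, SSZ)), add(mul(SZ, SZ), mul(Z, Z))))))
  →9  S(S(S(S(add(add(SZ, SSZ), add(mul(SZ, SZ), mul(Z, Z)))))))
  →10  S(S(S(S(add(S(add(Z, SSZ)), add(mul(SZ, SZ), mul(Z, Z)))))))
  →11  S(S(S(S(S(add(add(Z, SSZ), add(mul(SZ, SZ), mul(Z, Z))))))))
  →12  S(S(S(S(S(add(SSZ, add(mul(SZ, SZ), mul(Z, Z))))))))
  →13  S(S(S(S(S(S(add(SZ, add(mul(SZ, SZ), mul(Z, Z)))))))))
  →14  S(S(S(S(S(S(S(add(Z, add(mul(SZ, SZ), mul(Z, Z))))))))))
  →15  S(S(S(S(S(S(S(add(mul(SZ, SZ), mul(Z, Z)))))))))
  →16  S(S(S(S(S(S(S(add(add(SZ, mul(Z, SZ)), mul(Z, Z)))))))))
  →17  S(S(S(S(S(S(S(add(S(add(Z, mul(Z, SZ))), mul(Z, Z)))))))))
  →18  S(S(S(S(S(S(S(S(add(add(Z, mul(Z, SZ)), mul(Z, Z))))))))))
  →19  S(S(S(S(S(S(S(S(add(mul(Z, SZ), mul(Z, Z))))))))))
  →20  S(S(S(S(S(S(S(S(add(Z, mul(Z, Z))))))))))
  →21  S(S(S(S(S(S(S(S(mul(Z, Z)))))))))
  →22  S^8(Z)

Answer: normal form = S^8(Z)  (in 22 steps)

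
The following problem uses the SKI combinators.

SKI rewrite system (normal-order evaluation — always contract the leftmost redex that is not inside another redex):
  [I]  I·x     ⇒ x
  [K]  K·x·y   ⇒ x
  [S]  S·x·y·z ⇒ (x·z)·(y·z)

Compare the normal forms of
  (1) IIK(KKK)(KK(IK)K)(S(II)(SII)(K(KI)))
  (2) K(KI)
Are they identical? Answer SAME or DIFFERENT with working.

Term A:
  start: IIK(KKK)(KK(IK)K)(S(II)(SII)(K(KI)))
  →1  IK(KKK)(KK(IK)K)(S(II)(SII)(K(KI)))
  →2  K(KKK)(KK(IK)K)(S(II)(SII)(K(KI)))
  →3  KKK(S(II)(SII)(K(KI)))
  →4  K(S(II)(SII)(K(KI)))
  →5  K(II(K(KI))(SII(K(KI))))
  →6  K(I(K(KI))(SII(K(KI))))
  →7  K(K(KI)(SII(K(KI))))
  →8  K(KI)

Term B:
  start: K(KI)

Answer: SAME — A ⇓ K(KI), B ⇓ K(KI)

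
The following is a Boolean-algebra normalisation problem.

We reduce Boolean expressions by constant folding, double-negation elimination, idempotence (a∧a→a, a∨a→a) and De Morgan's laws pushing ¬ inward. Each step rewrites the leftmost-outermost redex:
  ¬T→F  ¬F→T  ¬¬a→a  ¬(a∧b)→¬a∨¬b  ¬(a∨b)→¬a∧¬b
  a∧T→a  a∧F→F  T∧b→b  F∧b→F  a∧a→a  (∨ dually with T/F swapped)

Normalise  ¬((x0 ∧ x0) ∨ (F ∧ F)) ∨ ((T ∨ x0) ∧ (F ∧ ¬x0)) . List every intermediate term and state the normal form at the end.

  start: ¬((x0 ∧ x0) ∨ (F ∧ F)) ∨ ((T ∨ x0) ∧ (F ∧ ¬x0))
  →1  (¬(x0 ∧ x0) ∧ ¬(F ∧ F)) ∨ ((T ∨ x0) ∧ (F ∧ ¬x0))
  →2  ((¬x0 ∨ ¬x0) ∧ ¬(F ∧ F)) ∨ ((T ∨ x0) ∧ (F ∧ ¬x0))
  →3  (¬x0 ∧ ¬(F ∧ F)) ∨ ((T ∨ x0) ∧ (F ∧ ¬x0))
  →4  (¬x0 ∧ (¬F ∨ ¬F)) ∨ ((T ∨ x0) ∧ (F ∧ ¬x0))
  →5  (¬x0 ∧ ¬F) ∨ ((T ∨ x0) ∧ (F ∧ ¬x0))
  →6  (¬x0 ∧ T) ∨ ((T ∨ x0) ∧ (F ∧ ¬x0))
  →7  ¬x0 ∨ ((T ∨ x0) ∧ (F ∧ ¬x0))
  →8  ¬x0 ∨ (T ∧ (F ∧ ¬x0))
  →9  ¬x0 ∨ (F ∧ ¬x0)
  →10  ¬x0 ∨ F
  →11  ¬x0

Answer: normal form = ¬x0  (in 11 steps)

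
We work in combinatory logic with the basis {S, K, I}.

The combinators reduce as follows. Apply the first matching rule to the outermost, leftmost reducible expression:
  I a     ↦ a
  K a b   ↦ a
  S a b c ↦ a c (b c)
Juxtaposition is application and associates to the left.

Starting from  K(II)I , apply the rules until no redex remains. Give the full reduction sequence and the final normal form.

Answer: normal form = I  (in 2 steps)

Derivation:
  start: K(II)I
  step 1: II
  step 2: I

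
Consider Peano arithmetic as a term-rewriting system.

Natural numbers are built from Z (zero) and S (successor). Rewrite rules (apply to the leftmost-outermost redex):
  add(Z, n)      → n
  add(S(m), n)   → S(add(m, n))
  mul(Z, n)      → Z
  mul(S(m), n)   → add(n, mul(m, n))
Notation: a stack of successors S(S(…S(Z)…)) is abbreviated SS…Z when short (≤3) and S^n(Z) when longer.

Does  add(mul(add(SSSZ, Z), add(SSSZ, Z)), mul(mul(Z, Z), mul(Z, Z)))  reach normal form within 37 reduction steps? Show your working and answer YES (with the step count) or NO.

Answer: NO — after 37 steps the term is S(S(S(S(S(S(S(S(S(add(add(add(Z, Z), mul(add(Z, Z), add(SSSZ, Z))), mul(mul(Z, Z), mul(Z, Z)))))))))))), not yet normal

Working:
  start: add(mul(add(SSSZ, Z), add(SSSZ, Z)), mul(mul(Z, Z), mul(Z, Z)))
  step 1: add(mul(S(add(SSZ, Z)), add(SSSZ, Z)), mul(mul(Z, Z), mul(Z, Z)))
  step 2: add(add(add(SSSZ, Z), mul(add(SSZ, Z), add(SSSZ, Z))), mul(mul(Z, Z), mul(Z, Z)))
  step 3: add(add(S(add(SSZ, Z)), mul(add(SSZ, Z), add(SSSZ, Z))), mul(mul(Z, Z), mul(Z, Z)))
  step 4: add(S(add(add(SSZ, Z), mul(add(SSZ, Z), add(SSSZ, Z)))), mul(mul(Z, Z), mul(Z, Z)))
  step 5: S(add(add(add(SSZ, Z), mul(add(SSZ, Z), add(SSSZ, Z))), mul(mul(Z, Z), mul(Z, Z))))
  step 6: S(add(add(S(add(SZ, Z)), mul(add(SSZ, Z), add(SSSZ, Z))), mul(mul(Z, Z), mul(Z, Z))))
  step 7: S(add(S(add(add(SZ, Z), mul(add(SSZ, Z), add(SSSZ, Z)))), mul(mul(Z, Z), mul(Z, Z))))
  step 8: S(S(add(add(add(SZ, Z), mul(add(SSZ, Z), add(SSSZ, Z))), mul(mul(Z, Z), mul(Z, Z)))))
  step 9: S(S(add(add(S(add(Z, Z)), mul(add(SSZ, Z), add(SSSZ, Z))), mul(mul(Z, Z), mul(Z, Z)))))
  step 10: S(S(add(S(add(add(Z, Z), mul(add(SSZ, Z), add(SSSZ, Z)))), mul(mul(Z, Z), mul(Z, Z)))))
  step 11: S(S(S(add(add(add(Z, Z), mul(add(SSZ, Z), add(SSSZ, Z))), mul(mul(Z, Z), mul(Z, Z))))))
  step 12: S(S(S(add(add(Z, mul(add(SSZ, Z), add(SSSZ, Z))), mul(mul(Z, Z), mul(Z, Z))))))
  step 13: S(S(S(add(mul(add(SSZ, Z), add(SSSZ, Z)), mul(mul(Z, Z), mul(Z, Z))))))
  step 14: S(S(S(add(mul(S(add(SZ, Z)), add(SSSZ, Z)), mul(mul(Z, Z), mul(Z, Z))))))
  step 15: S(S(S(add(add(add(SSSZ, Z), mul(add(SZ, Z), add(SSSZ, Z))), mul(mul(Z, Z), mul(Z, Z))))))
  step 16: S(S(S(add(add(S(add(SSZ, Z)), mul(add(SZ, Z), add(SSSZ, Z))), mul(mul(Z, Z), mul(Z, Z))))))
  step 17: S(S(S(add(S(add(add(SSZ, Z), mul(add(SZ, Z), add(SSSZ, Z)))), mul(mul(Z, Z), mul(Z, Z))))))
  step 18: S(S(S(S(add(add(add(SSZ, Z), mul(add(SZ, Z), add(SSSZ, Z))), mul(mul(Z, Z), mul(Z, Z)))))))
  step 19: S(S(S(S(add(add(S(add(SZ, Z)), mul(add(SZ, Z), add(SSSZ, Z))), mul(mul(Z, Z), mul(Z, Z)))))))
  step 20: S(S(S(S(add(S(add(add(SZ, Z), mul(add(SZ, Z), add(SSSZ, Z)))), mul(mul(Z, Z), mul(Z, Z)))))))
  step 21: S(S(S(S(S(add(add(add(SZ, Z), mul(add(SZ, Z), add(SSSZ, Z))), mul(mul(Z, Z), mul(Z, Z))))))))
  step 22: S(S(S(S(S(add(add(S(add(Z, Z)), mul(add(SZ, Z), add(SSSZ, Z))), mul(mul(Z, Z), mul(Z, Z))))))))
  step 23: S(S(S(S(S(add(S(add(add(Z, Z), mul(add(SZ, Z), add(SSSZ, Z)))), mul(mul(Z, Z), mul(Z, Z))))))))
  step 24: S(S(S(S(S(S(add(add(add(Z, Z), mul(add(SZ, Z), add(SSSZ, Z))), mul(mul(Z, Z), mul(Z, Z)))))))))
  step 25: S(S(S(S(S(S(add(add(Z, mul(add(SZ, Z), add(SSSZ, Z))), mul(mul(Z, Z), mul(Z, Z)))))))))
  step 26: S(S(S(S(S(S(add(mul(add(SZ, Z), add(SSSZ, Z)), mul(mul(Z, Z), mul(Z, Z)))))))))
  step 27: S(S(S(S(S(S(add(mul(S(add(Z, Z)), add(SSSZ, Z)), mul(mul(Z, Z), mul(Z, Z)))))))))
  step 28: S(S(S(S(S(S(add(add(add(SSSZ, Z), mul(add(Z, Z), add(SSSZ, Z))), mul(mul(Z, Z), mul(Z, Z)))))))))
  step 29: S(S(S(S(S(S(add(add(S(add(SSZ, Z)), mul(add(Z, Z), add(SSSZ, Z))), mul(mul(Z, Z), mul(Z, Z)))))))))
  step 30: S(S(S(S(S(S(add(S(add(add(SSZ, Z), mul(add(Z, Z), add(SSSZ, Z)))), mul(mul(Z, Z), mul(Z, Z)))))))))
  step 31: S(S(S(S(S(S(S(add(add(add(SSZ, Z), mul(add(Z, Z), add(SSSZ, Z))), mul(mul(Z, Z), mul(Z, Z))))))))))
  step 32: S(S(S(S(S(S(S(add(add(S(add(SZ, Z)), mul(add(Z, Z), add(SSSZ, Z))), mul(mul(Z, Z), mul(Z, Z))))))))))
  step 33: S(S(S(S(S(S(S(add(S(add(add(SZ, Z), mul(add(Z, Z), add(SSSZ, Z)))), mul(mul(Z, Z), mul(Z, Z))))))))))
  step 34: S(S(S(S(S(S(S(S(add(add(add(SZ, Z), mul(add(Z, Z), add(SSSZ, Z))), mul(mul(Z, Z), mul(Z, Z)))))))))))
  step 35: S(S(S(S(S(S(S(S(add(add(S(add(Z, Z)), mul(add(Z, Z), add(SSSZ, Z))), mul(mul(Z, Z), mul(Z, Z)))))))))))
  step 36: S(S(S(S(S(S(S(S(add(S(add(add(Z, Z), mul(add(Z, Z), add(SSSZ, Z)))), mul(mul(Z, Z), mul(Z, Z)))))))))))
  step 37: S(S(S(S(S(S(S(S(S(add(add(add(Z, Z), mul(add(Z, Z), add(SSSZ, Z))), mul(mul(Z, Z), mul(Z, Z))))))))))))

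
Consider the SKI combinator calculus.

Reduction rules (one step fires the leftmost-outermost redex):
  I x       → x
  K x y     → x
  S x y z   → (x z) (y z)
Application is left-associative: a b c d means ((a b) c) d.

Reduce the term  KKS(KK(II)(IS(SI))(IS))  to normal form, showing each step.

  start: KKS(KK(II)(IS(SI))(IS))
  [1] K(KK(II)(IS(SI))(IS))
  [2] K(K(IS(SI))(IS))
  [3] K(IS(SI))
  [4] K(S(SI))

Answer: normal form = K(S(SI))  (in 4 steps)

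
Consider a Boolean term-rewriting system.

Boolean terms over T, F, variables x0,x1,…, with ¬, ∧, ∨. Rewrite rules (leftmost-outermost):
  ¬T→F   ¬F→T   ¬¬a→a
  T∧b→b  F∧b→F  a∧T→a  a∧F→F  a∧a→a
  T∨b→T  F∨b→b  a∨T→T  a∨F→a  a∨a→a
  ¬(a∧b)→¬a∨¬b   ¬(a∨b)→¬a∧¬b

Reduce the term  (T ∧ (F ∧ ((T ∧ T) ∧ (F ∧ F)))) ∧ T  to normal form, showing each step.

Answer: normal form = F  (in 3 steps)

Reduction:
  start: (T ∧ (F ∧ ((T ∧ T) ∧ (F ∧ F)))) ∧ T
  step 1: T ∧ (F ∧ ((T ∧ T) ∧ (F ∧ F)))
  step 2: F ∧ ((T ∧ T) ∧ (F ∧ F))
  step 3: F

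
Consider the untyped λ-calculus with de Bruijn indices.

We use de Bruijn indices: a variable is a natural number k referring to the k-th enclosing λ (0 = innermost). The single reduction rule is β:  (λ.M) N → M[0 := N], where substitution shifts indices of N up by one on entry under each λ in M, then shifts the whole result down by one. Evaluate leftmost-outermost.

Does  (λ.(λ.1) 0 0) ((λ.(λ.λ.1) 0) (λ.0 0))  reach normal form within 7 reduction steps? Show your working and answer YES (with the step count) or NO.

  start: (λ.(λ.1) 0 0) ((λ.(λ.λ.1) 0) (λ.0 0))
  step 1: (λ.(λ.(λ.λ.1) 0) (λ.0 0)) ((λ.(λ.λ.1) 0) (λ.0 0)) ((λ.(λ.λ.1) 0) (λ.0 0))
  step 2: (λ.(λ.λ.1) 0) (λ.0 0) ((λ.(λ.λ.1) 0) (λ.0 0))
  step 3: (λ.λ.1) (λ.0 0) ((λ.(λ.λ.1) 0) (λ.0 0))
  step 4: (λ.λ.0 0) ((λ.(λ.λ.1) 0) (λ.0 0))
  step 5: λ.0 0

Answer: YES — reaches normal form λ.0 0 in 5 ≤ 7 steps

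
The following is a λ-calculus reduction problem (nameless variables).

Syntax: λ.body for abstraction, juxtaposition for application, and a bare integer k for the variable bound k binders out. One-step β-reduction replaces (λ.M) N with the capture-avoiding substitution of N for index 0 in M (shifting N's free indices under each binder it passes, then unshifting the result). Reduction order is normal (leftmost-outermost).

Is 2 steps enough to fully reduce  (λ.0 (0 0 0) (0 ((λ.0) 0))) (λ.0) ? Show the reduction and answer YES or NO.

Answer: NO — after 2 steps the term is (λ.0) (λ.0) (λ.0) ((λ.0) ((λ.0) (λ.0))), not yet normal

Working:
  start: (λ.0 (0 0 0) (0 ((λ.0) 0))) (λ.0)
  →1  (λ.0) ((λ.0) (λ.0) (λ.0)) ((λ.0) ((λ.0) (λ.0)))
  →2  (λ.0) (λ.0) (λ.0) ((λ.0) ((λ.0) (λ.0)))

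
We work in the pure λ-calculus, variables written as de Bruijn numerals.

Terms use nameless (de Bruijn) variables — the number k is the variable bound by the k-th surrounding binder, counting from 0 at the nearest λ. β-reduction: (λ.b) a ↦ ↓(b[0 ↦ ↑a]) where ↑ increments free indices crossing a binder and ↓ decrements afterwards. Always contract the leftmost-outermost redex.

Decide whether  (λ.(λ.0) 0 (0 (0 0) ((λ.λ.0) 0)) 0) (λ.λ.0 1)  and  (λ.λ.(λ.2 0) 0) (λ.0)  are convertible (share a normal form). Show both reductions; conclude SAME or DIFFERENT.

Answer: DIFFERENT — A ⇓ λ.0 (λ.0 (λ.λ.0 1)), B ⇓ λ.0

Derivation:
Term A:
  start: (λ.(λ.0) 0 (0 (0 0) ((λ.λ.0) 0)) 0) (λ.λ.0 1)
  [1] (λ.0) (λ.λ.0 1) ((λ.λ.0 1) ((λ.λ.0 1) (λ.λ.0 1)) ((λ.λ.0) (λ.λ.0 1))) (λ.λ.0 1)
  [2] (λ.λ.0 1) ((λ.λ.0 1) ((λ.λ.0 1) (λ.λ.0 1)) ((λ.λ.0) (λ.λ.0 1))) (λ.λ.0 1)
  [3] (λ.0 ((λ.λ.0 1) ((λ.λ.0 1) (λ.λ.0 1)) ((λ.λ.0) (λ.λ.0 1)))) (λ.λ.0 1)
  [4] (λ.λ.0 1) ((λ.λ.0 1) ((λ.λ.0 1) (λ.λ.0 1)) ((λ.λ.0) (λ.λ.0 1)))
  [5] λ.0 ((λ.λ.0 1) ((λ.λ.0 1) (λ.λ.0 1)) ((λ.λ.0) (λ.λ.0 1)))
  [6] λ.0 ((λ.0 ((λ.λ.0 1) (λ.λ.0 1))) ((λ.λ.0) (λ.λ.0 1)))
  [7] λ.0 ((λ.λ.0) (λ.λ.0 1) ((λ.λ.0 1) (λ.λ.0 1)))
  [8] λ.0 ((λ.0) ((λ.λ.0 1) (λ.λ.0 1)))
  [9] λ.0 ((λ.λ.0 1) (λ.λ.0 1))
  [10] λ.0 (λ.0 (λ.λ.0 1))

Term B:
  start: (λ.λ.(λ.2 0) 0) (λ.0)
  [1] λ.(λ.(λ.0) 0) 0
  [2] λ.(λ.0) 0
  [3] λ.0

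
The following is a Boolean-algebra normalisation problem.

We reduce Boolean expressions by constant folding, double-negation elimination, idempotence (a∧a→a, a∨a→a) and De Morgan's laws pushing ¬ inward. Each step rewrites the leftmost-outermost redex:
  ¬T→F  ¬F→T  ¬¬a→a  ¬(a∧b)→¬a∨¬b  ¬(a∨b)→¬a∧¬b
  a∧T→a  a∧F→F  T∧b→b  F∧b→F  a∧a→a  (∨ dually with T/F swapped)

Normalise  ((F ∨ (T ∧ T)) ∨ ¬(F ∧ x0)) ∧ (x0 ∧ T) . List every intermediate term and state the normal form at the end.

  start: ((F ∨ (T ∧ T)) ∨ ¬(F ∧ x0)) ∧ (x0 ∧ T)
  →1  ((T ∧ T) ∨ ¬(F ∧ x0)) ∧ (x0 ∧ T)
  →2  (T ∨ ¬(F ∧ x0)) ∧ (x0 ∧ T)
  →3  T ∧ (x0 ∧ T)
  →4  x0 ∧ T
  →5  x0

Answer: normal form = x0  (in 5 steps)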